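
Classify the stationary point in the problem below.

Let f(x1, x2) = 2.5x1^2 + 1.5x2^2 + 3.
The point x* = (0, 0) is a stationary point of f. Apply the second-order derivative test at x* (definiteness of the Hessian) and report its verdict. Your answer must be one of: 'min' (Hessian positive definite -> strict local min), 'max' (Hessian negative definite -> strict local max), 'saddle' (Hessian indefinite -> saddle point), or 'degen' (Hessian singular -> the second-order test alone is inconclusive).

Compute the Hessian H = grad^2 f:
  H = [[5, 0], [0, 3]]
Verify stationarity: grad f(x*) = H x* + g = (0, 0).
Eigenvalues of H: 3, 5.
Both eigenvalues > 0, so H is positive definite -> x* is a strict local min.

min


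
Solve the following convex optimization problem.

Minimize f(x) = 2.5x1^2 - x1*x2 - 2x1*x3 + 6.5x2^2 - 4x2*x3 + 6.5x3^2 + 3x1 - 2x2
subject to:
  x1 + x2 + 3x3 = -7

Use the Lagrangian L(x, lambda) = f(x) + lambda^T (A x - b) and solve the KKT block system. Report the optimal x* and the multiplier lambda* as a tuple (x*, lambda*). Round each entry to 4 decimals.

Form the Lagrangian:
  L(x, lambda) = (1/2) x^T Q x + c^T x + lambda^T (A x - b)
Stationarity (grad_x L = 0): Q x + c + A^T lambda = 0.
Primal feasibility: A x = b.

This gives the KKT block system:
  [ Q   A^T ] [ x     ]   [-c ]
  [ A    0  ] [ lambda ] = [ b ]

Solving the linear system:
  x*      = (-2.0577, -0.7255, -1.4056)
  lambda* = (3.7517)
  f(x*)   = 10.7701

x* = (-2.0577, -0.7255, -1.4056), lambda* = (3.7517)


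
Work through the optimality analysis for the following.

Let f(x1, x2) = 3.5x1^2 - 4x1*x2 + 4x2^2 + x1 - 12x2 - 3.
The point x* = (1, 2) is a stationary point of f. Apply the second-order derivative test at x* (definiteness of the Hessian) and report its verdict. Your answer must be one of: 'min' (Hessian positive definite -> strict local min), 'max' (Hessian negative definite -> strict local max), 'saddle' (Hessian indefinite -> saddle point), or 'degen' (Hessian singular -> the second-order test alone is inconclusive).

Compute the Hessian H = grad^2 f:
  H = [[7, -4], [-4, 8]]
Verify stationarity: grad f(x*) = H x* + g = (0, 0).
Eigenvalues of H: 3.4689, 11.5311.
Both eigenvalues > 0, so H is positive definite -> x* is a strict local min.

min


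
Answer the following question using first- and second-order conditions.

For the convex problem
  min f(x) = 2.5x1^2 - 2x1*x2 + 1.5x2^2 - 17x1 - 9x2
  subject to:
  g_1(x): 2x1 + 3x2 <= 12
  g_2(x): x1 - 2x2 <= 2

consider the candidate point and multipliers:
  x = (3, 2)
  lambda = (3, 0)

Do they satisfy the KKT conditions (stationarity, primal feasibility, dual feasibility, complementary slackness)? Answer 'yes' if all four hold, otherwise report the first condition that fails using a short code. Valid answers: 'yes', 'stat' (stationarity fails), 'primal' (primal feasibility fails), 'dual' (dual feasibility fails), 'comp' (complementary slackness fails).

Gradient of f: grad f(x) = Q x + c = (-6, -9)
Constraint values g_i(x) = a_i^T x - b_i:
  g_1((3, 2)) = 0
  g_2((3, 2)) = -3
Stationarity residual: grad f(x) + sum_i lambda_i a_i = (0, 0)
  -> stationarity OK
Primal feasibility (all g_i <= 0): OK
Dual feasibility (all lambda_i >= 0): OK
Complementary slackness (lambda_i * g_i(x) = 0 for all i): OK

Verdict: yes, KKT holds.

yes


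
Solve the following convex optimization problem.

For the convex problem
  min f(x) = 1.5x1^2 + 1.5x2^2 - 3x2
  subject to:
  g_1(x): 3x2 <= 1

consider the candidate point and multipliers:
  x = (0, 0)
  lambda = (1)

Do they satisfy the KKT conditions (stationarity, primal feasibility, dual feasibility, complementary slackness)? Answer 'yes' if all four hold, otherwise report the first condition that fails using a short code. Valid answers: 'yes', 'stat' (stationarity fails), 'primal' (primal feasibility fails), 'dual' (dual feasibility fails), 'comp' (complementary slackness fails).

Gradient of f: grad f(x) = Q x + c = (0, -3)
Constraint values g_i(x) = a_i^T x - b_i:
  g_1((0, 0)) = -1
Stationarity residual: grad f(x) + sum_i lambda_i a_i = (0, 0)
  -> stationarity OK
Primal feasibility (all g_i <= 0): OK
Dual feasibility (all lambda_i >= 0): OK
Complementary slackness (lambda_i * g_i(x) = 0 for all i): FAILS

Verdict: the first failing condition is complementary_slackness -> comp.

comp


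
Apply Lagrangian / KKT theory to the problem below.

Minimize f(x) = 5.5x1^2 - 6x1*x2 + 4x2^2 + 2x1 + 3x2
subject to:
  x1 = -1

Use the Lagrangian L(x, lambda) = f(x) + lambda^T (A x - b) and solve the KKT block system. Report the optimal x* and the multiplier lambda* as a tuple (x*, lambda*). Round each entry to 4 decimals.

Form the Lagrangian:
  L(x, lambda) = (1/2) x^T Q x + c^T x + lambda^T (A x - b)
Stationarity (grad_x L = 0): Q x + c + A^T lambda = 0.
Primal feasibility: A x = b.

This gives the KKT block system:
  [ Q   A^T ] [ x     ]   [-c ]
  [ A    0  ] [ lambda ] = [ b ]

Solving the linear system:
  x*      = (-1, -1.125)
  lambda* = (2.25)
  f(x*)   = -1.5625

x* = (-1, -1.125), lambda* = (2.25)


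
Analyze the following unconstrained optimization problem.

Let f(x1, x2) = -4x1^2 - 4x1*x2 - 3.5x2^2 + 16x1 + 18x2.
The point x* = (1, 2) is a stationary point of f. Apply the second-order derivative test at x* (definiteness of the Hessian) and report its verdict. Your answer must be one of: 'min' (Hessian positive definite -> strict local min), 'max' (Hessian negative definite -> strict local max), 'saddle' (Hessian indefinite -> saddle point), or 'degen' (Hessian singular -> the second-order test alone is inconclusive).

Compute the Hessian H = grad^2 f:
  H = [[-8, -4], [-4, -7]]
Verify stationarity: grad f(x*) = H x* + g = (0, 0).
Eigenvalues of H: -11.5311, -3.4689.
Both eigenvalues < 0, so H is negative definite -> x* is a strict local max.

max


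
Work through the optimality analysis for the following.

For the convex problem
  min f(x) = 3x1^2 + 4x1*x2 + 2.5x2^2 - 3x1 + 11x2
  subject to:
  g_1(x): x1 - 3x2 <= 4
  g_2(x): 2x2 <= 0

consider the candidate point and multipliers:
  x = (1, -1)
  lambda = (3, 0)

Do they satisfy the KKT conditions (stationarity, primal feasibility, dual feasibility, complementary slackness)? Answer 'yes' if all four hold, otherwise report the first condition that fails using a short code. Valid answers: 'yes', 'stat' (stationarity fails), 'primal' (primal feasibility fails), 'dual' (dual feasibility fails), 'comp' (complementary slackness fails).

Gradient of f: grad f(x) = Q x + c = (-1, 10)
Constraint values g_i(x) = a_i^T x - b_i:
  g_1((1, -1)) = 0
  g_2((1, -1)) = -2
Stationarity residual: grad f(x) + sum_i lambda_i a_i = (2, 1)
  -> stationarity FAILS
Primal feasibility (all g_i <= 0): OK
Dual feasibility (all lambda_i >= 0): OK
Complementary slackness (lambda_i * g_i(x) = 0 for all i): OK

Verdict: the first failing condition is stationarity -> stat.

stat


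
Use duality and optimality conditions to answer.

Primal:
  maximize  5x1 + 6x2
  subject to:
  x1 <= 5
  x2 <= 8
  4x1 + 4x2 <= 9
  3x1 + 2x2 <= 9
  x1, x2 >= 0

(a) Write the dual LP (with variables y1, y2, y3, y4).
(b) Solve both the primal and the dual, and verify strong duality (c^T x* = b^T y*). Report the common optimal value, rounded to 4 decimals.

The standard primal-dual pair for 'max c^T x s.t. A x <= b, x >= 0' is:
  Dual:  min b^T y  s.t.  A^T y >= c,  y >= 0.

So the dual LP is:
  minimize  5y1 + 8y2 + 9y3 + 9y4
  subject to:
    y1 + 4y3 + 3y4 >= 5
    y2 + 4y3 + 2y4 >= 6
    y1, y2, y3, y4 >= 0

Solving the primal: x* = (0, 2.25).
  primal value c^T x* = 13.5.
Solving the dual: y* = (0, 0, 1.5, 0).
  dual value b^T y* = 13.5.
Strong duality: c^T x* = b^T y*. Confirmed.

13.5


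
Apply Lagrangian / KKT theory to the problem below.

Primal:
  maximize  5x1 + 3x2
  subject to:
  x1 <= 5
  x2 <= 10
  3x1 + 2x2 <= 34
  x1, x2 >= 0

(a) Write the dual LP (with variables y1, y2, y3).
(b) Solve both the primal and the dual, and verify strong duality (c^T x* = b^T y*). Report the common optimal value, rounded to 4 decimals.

The standard primal-dual pair for 'max c^T x s.t. A x <= b, x >= 0' is:
  Dual:  min b^T y  s.t.  A^T y >= c,  y >= 0.

So the dual LP is:
  minimize  5y1 + 10y2 + 34y3
  subject to:
    y1 + 3y3 >= 5
    y2 + 2y3 >= 3
    y1, y2, y3 >= 0

Solving the primal: x* = (5, 9.5).
  primal value c^T x* = 53.5.
Solving the dual: y* = (0.5, 0, 1.5).
  dual value b^T y* = 53.5.
Strong duality: c^T x* = b^T y*. Confirmed.

53.5


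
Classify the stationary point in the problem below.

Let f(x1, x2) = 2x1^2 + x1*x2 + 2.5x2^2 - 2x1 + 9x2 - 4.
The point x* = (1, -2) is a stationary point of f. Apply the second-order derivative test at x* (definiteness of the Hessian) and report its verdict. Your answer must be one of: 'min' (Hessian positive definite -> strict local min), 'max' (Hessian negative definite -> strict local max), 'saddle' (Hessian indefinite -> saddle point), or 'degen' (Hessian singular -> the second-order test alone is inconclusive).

Compute the Hessian H = grad^2 f:
  H = [[4, 1], [1, 5]]
Verify stationarity: grad f(x*) = H x* + g = (0, 0).
Eigenvalues of H: 3.382, 5.618.
Both eigenvalues > 0, so H is positive definite -> x* is a strict local min.

min


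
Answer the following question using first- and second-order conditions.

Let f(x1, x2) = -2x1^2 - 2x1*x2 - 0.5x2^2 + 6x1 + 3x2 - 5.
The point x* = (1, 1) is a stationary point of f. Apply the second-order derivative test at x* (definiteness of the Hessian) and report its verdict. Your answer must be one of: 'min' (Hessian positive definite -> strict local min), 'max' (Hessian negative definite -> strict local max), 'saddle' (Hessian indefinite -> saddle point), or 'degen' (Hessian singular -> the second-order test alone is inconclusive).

Compute the Hessian H = grad^2 f:
  H = [[-4, -2], [-2, -1]]
Verify stationarity: grad f(x*) = H x* + g = (0, 0).
Eigenvalues of H: -5, 0.
H has a zero eigenvalue (singular; negative semidefinite but not definite), so H is neither positive definite, negative definite, nor indefinite. The second-order test alone is inconclusive -> degen.
(Indeed, f is constant along the null direction of H through x*, so x* is not a strict local extremum.)

degen


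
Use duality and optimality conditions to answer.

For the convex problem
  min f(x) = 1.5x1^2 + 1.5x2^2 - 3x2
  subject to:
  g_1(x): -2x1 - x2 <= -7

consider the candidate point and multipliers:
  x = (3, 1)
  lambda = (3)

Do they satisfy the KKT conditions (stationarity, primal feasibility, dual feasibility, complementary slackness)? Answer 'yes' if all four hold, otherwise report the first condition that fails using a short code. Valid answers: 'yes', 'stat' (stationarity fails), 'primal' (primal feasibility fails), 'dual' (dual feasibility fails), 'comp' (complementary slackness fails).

Gradient of f: grad f(x) = Q x + c = (9, 0)
Constraint values g_i(x) = a_i^T x - b_i:
  g_1((3, 1)) = 0
Stationarity residual: grad f(x) + sum_i lambda_i a_i = (3, -3)
  -> stationarity FAILS
Primal feasibility (all g_i <= 0): OK
Dual feasibility (all lambda_i >= 0): OK
Complementary slackness (lambda_i * g_i(x) = 0 for all i): OK

Verdict: the first failing condition is stationarity -> stat.

stat


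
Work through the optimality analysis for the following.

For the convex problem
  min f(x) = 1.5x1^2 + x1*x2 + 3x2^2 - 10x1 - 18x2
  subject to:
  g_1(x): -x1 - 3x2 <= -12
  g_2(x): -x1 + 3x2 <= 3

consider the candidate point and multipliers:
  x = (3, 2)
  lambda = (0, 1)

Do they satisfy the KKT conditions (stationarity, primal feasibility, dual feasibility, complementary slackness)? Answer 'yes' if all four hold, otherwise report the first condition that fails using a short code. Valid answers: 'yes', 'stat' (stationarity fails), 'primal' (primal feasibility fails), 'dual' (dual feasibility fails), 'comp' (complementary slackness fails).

Gradient of f: grad f(x) = Q x + c = (1, -3)
Constraint values g_i(x) = a_i^T x - b_i:
  g_1((3, 2)) = 3
  g_2((3, 2)) = 0
Stationarity residual: grad f(x) + sum_i lambda_i a_i = (0, 0)
  -> stationarity OK
Primal feasibility (all g_i <= 0): FAILS
Dual feasibility (all lambda_i >= 0): OK
Complementary slackness (lambda_i * g_i(x) = 0 for all i): OK

Verdict: the first failing condition is primal_feasibility -> primal.

primal


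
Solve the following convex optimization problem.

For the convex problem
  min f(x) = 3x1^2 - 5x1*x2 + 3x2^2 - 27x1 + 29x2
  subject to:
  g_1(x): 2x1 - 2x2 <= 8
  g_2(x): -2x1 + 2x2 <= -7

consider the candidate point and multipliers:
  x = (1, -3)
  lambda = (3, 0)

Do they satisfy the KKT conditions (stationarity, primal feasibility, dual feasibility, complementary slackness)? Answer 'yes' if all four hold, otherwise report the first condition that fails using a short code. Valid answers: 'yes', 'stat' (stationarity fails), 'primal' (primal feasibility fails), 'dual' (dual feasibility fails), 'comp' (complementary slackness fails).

Gradient of f: grad f(x) = Q x + c = (-6, 6)
Constraint values g_i(x) = a_i^T x - b_i:
  g_1((1, -3)) = 0
  g_2((1, -3)) = -1
Stationarity residual: grad f(x) + sum_i lambda_i a_i = (0, 0)
  -> stationarity OK
Primal feasibility (all g_i <= 0): OK
Dual feasibility (all lambda_i >= 0): OK
Complementary slackness (lambda_i * g_i(x) = 0 for all i): OK

Verdict: yes, KKT holds.

yes


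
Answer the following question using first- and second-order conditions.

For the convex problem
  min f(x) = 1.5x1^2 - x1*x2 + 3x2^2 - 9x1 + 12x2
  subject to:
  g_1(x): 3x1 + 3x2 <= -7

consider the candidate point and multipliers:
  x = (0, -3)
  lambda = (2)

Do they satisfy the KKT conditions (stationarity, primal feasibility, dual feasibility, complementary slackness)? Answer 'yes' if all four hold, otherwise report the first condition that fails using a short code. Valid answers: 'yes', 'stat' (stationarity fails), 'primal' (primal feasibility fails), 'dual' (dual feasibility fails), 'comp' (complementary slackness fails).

Gradient of f: grad f(x) = Q x + c = (-6, -6)
Constraint values g_i(x) = a_i^T x - b_i:
  g_1((0, -3)) = -2
Stationarity residual: grad f(x) + sum_i lambda_i a_i = (0, 0)
  -> stationarity OK
Primal feasibility (all g_i <= 0): OK
Dual feasibility (all lambda_i >= 0): OK
Complementary slackness (lambda_i * g_i(x) = 0 for all i): FAILS

Verdict: the first failing condition is complementary_slackness -> comp.

comp


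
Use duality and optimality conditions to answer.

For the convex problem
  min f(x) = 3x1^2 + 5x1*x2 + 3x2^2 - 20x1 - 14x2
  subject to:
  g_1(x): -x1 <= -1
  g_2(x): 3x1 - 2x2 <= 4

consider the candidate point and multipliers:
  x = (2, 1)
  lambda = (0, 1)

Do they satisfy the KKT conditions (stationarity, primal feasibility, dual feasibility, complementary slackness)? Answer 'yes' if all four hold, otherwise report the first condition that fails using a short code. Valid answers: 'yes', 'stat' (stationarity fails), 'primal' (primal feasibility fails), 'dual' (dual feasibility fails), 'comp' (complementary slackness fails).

Gradient of f: grad f(x) = Q x + c = (-3, 2)
Constraint values g_i(x) = a_i^T x - b_i:
  g_1((2, 1)) = -1
  g_2((2, 1)) = 0
Stationarity residual: grad f(x) + sum_i lambda_i a_i = (0, 0)
  -> stationarity OK
Primal feasibility (all g_i <= 0): OK
Dual feasibility (all lambda_i >= 0): OK
Complementary slackness (lambda_i * g_i(x) = 0 for all i): OK

Verdict: yes, KKT holds.

yes


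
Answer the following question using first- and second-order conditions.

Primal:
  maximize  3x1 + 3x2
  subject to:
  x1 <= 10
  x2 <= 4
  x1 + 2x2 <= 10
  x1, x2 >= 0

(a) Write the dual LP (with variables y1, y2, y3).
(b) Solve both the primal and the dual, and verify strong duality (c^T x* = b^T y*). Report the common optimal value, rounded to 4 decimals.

The standard primal-dual pair for 'max c^T x s.t. A x <= b, x >= 0' is:
  Dual:  min b^T y  s.t.  A^T y >= c,  y >= 0.

So the dual LP is:
  minimize  10y1 + 4y2 + 10y3
  subject to:
    y1 + y3 >= 3
    y2 + 2y3 >= 3
    y1, y2, y3 >= 0

Solving the primal: x* = (10, 0).
  primal value c^T x* = 30.
Solving the dual: y* = (1.5, 0, 1.5).
  dual value b^T y* = 30.
Strong duality: c^T x* = b^T y*. Confirmed.

30


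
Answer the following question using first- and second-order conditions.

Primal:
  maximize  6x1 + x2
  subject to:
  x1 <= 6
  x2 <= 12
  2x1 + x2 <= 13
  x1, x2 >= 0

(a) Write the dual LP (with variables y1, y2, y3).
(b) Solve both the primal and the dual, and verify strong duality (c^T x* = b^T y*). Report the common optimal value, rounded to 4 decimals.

The standard primal-dual pair for 'max c^T x s.t. A x <= b, x >= 0' is:
  Dual:  min b^T y  s.t.  A^T y >= c,  y >= 0.

So the dual LP is:
  minimize  6y1 + 12y2 + 13y3
  subject to:
    y1 + 2y3 >= 6
    y2 + y3 >= 1
    y1, y2, y3 >= 0

Solving the primal: x* = (6, 1).
  primal value c^T x* = 37.
Solving the dual: y* = (4, 0, 1).
  dual value b^T y* = 37.
Strong duality: c^T x* = b^T y*. Confirmed.

37


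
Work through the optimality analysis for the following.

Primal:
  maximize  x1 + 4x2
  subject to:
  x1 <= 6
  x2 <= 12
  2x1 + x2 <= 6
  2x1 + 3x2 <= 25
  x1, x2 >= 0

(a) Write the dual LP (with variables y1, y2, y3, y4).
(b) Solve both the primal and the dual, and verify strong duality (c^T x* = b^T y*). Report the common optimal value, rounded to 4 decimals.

The standard primal-dual pair for 'max c^T x s.t. A x <= b, x >= 0' is:
  Dual:  min b^T y  s.t.  A^T y >= c,  y >= 0.

So the dual LP is:
  minimize  6y1 + 12y2 + 6y3 + 25y4
  subject to:
    y1 + 2y3 + 2y4 >= 1
    y2 + y3 + 3y4 >= 4
    y1, y2, y3, y4 >= 0

Solving the primal: x* = (0, 6).
  primal value c^T x* = 24.
Solving the dual: y* = (0, 0, 4, 0).
  dual value b^T y* = 24.
Strong duality: c^T x* = b^T y*. Confirmed.

24


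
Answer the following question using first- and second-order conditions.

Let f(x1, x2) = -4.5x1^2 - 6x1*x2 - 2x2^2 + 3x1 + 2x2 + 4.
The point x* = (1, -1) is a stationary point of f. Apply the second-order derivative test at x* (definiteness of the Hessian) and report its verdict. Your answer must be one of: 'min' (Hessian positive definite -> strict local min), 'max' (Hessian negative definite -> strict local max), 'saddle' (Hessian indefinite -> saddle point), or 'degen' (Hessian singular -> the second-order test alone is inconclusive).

Compute the Hessian H = grad^2 f:
  H = [[-9, -6], [-6, -4]]
Verify stationarity: grad f(x*) = H x* + g = (0, 0).
Eigenvalues of H: -13, 0.
H has a zero eigenvalue (singular; negative semidefinite but not definite), so H is neither positive definite, negative definite, nor indefinite. The second-order test alone is inconclusive -> degen.
(Indeed, f is constant along the null direction of H through x*, so x* is not a strict local extremum.)

degen


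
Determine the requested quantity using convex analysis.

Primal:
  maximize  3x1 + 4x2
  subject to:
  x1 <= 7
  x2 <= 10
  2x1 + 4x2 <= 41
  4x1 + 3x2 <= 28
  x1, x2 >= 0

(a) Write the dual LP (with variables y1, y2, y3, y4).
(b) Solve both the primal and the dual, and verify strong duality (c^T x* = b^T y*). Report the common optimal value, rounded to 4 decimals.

The standard primal-dual pair for 'max c^T x s.t. A x <= b, x >= 0' is:
  Dual:  min b^T y  s.t.  A^T y >= c,  y >= 0.

So the dual LP is:
  minimize  7y1 + 10y2 + 41y3 + 28y4
  subject to:
    y1 + 2y3 + 4y4 >= 3
    y2 + 4y3 + 3y4 >= 4
    y1, y2, y3, y4 >= 0

Solving the primal: x* = (0, 9.3333).
  primal value c^T x* = 37.3333.
Solving the dual: y* = (0, 0, 0, 1.3333).
  dual value b^T y* = 37.3333.
Strong duality: c^T x* = b^T y*. Confirmed.

37.3333


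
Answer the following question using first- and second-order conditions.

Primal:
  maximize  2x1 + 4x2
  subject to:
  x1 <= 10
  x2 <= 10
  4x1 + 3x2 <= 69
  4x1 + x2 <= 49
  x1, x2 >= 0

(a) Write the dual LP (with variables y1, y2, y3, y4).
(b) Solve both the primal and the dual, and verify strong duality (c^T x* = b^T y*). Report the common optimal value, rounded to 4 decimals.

The standard primal-dual pair for 'max c^T x s.t. A x <= b, x >= 0' is:
  Dual:  min b^T y  s.t.  A^T y >= c,  y >= 0.

So the dual LP is:
  minimize  10y1 + 10y2 + 69y3 + 49y4
  subject to:
    y1 + 4y3 + 4y4 >= 2
    y2 + 3y3 + y4 >= 4
    y1, y2, y3, y4 >= 0

Solving the primal: x* = (9.75, 10).
  primal value c^T x* = 59.5.
Solving the dual: y* = (0, 3.5, 0, 0.5).
  dual value b^T y* = 59.5.
Strong duality: c^T x* = b^T y*. Confirmed.

59.5


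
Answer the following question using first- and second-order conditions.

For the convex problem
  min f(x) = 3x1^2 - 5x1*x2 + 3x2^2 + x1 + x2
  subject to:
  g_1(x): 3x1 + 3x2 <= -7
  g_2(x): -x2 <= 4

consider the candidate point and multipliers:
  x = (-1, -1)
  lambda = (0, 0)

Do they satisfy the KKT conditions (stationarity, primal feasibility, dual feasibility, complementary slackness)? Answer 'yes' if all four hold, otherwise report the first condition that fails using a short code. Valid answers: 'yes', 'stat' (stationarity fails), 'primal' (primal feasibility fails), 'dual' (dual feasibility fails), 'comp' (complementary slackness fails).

Gradient of f: grad f(x) = Q x + c = (0, 0)
Constraint values g_i(x) = a_i^T x - b_i:
  g_1((-1, -1)) = 1
  g_2((-1, -1)) = -3
Stationarity residual: grad f(x) + sum_i lambda_i a_i = (0, 0)
  -> stationarity OK
Primal feasibility (all g_i <= 0): FAILS
Dual feasibility (all lambda_i >= 0): OK
Complementary slackness (lambda_i * g_i(x) = 0 for all i): OK

Verdict: the first failing condition is primal_feasibility -> primal.

primal


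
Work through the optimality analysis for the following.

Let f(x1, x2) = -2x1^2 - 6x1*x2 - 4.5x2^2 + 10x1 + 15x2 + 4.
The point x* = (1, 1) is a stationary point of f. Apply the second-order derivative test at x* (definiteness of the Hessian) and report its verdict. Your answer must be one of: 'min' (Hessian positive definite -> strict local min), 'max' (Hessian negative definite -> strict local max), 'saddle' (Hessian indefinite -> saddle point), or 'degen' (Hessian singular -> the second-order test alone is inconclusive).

Compute the Hessian H = grad^2 f:
  H = [[-4, -6], [-6, -9]]
Verify stationarity: grad f(x*) = H x* + g = (0, 0).
Eigenvalues of H: -13, 0.
H has a zero eigenvalue (singular; negative semidefinite but not definite), so H is neither positive definite, negative definite, nor indefinite. The second-order test alone is inconclusive -> degen.
(Indeed, f is constant along the null direction of H through x*, so x* is not a strict local extremum.)

degen


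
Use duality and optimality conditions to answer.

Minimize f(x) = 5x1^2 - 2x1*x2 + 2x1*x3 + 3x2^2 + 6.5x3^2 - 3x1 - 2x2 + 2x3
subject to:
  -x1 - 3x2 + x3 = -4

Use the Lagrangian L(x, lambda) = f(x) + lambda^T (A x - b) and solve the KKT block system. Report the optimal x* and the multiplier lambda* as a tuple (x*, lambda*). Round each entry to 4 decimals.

Form the Lagrangian:
  L(x, lambda) = (1/2) x^T Q x + c^T x + lambda^T (A x - b)
Stationarity (grad_x L = 0): Q x + c + A^T lambda = 0.
Primal feasibility: A x = b.

This gives the KKT block system:
  [ Q   A^T ] [ x     ]   [-c ]
  [ A    0  ] [ lambda ] = [ b ]

Solving the linear system:
  x*      = (0.6569, 1.0061, -0.3247)
  lambda* = (0.9076)
  f(x*)   = -0.501

x* = (0.6569, 1.0061, -0.3247), lambda* = (0.9076)


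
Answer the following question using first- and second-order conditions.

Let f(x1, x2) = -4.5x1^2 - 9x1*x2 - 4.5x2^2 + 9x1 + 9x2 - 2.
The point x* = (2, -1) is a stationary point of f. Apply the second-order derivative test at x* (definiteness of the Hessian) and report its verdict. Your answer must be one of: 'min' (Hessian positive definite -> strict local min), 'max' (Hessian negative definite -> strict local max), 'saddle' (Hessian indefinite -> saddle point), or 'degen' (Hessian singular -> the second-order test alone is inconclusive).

Compute the Hessian H = grad^2 f:
  H = [[-9, -9], [-9, -9]]
Verify stationarity: grad f(x*) = H x* + g = (0, 0).
Eigenvalues of H: -18, 0.
H has a zero eigenvalue (singular; negative semidefinite but not definite), so H is neither positive definite, negative definite, nor indefinite. The second-order test alone is inconclusive -> degen.
(Indeed, f is constant along the null direction of H through x*, so x* is not a strict local extremum.)

degen


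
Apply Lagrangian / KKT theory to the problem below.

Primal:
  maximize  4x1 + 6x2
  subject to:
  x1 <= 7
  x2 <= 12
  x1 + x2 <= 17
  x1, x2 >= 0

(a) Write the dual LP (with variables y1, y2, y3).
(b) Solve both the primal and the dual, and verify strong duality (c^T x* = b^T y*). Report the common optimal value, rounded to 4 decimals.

The standard primal-dual pair for 'max c^T x s.t. A x <= b, x >= 0' is:
  Dual:  min b^T y  s.t.  A^T y >= c,  y >= 0.

So the dual LP is:
  minimize  7y1 + 12y2 + 17y3
  subject to:
    y1 + y3 >= 4
    y2 + y3 >= 6
    y1, y2, y3 >= 0

Solving the primal: x* = (5, 12).
  primal value c^T x* = 92.
Solving the dual: y* = (0, 2, 4).
  dual value b^T y* = 92.
Strong duality: c^T x* = b^T y*. Confirmed.

92


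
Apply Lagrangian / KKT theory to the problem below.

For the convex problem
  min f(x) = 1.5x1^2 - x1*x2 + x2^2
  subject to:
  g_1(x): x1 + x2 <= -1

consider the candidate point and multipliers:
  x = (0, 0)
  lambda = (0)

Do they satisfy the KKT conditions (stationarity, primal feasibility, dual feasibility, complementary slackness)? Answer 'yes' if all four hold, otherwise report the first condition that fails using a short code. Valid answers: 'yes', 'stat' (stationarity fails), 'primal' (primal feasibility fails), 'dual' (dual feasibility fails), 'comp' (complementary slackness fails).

Gradient of f: grad f(x) = Q x + c = (0, 0)
Constraint values g_i(x) = a_i^T x - b_i:
  g_1((0, 0)) = 1
Stationarity residual: grad f(x) + sum_i lambda_i a_i = (0, 0)
  -> stationarity OK
Primal feasibility (all g_i <= 0): FAILS
Dual feasibility (all lambda_i >= 0): OK
Complementary slackness (lambda_i * g_i(x) = 0 for all i): OK

Verdict: the first failing condition is primal_feasibility -> primal.

primal


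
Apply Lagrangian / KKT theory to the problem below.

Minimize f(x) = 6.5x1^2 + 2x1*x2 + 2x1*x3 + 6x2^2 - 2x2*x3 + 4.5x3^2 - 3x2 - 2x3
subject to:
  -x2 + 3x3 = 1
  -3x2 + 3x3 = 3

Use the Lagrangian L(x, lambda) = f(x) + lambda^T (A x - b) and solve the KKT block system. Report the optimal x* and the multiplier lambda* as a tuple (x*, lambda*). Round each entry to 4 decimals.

Form the Lagrangian:
  L(x, lambda) = (1/2) x^T Q x + c^T x + lambda^T (A x - b)
Stationarity (grad_x L = 0): Q x + c + A^T lambda = 0.
Primal feasibility: A x = b.

This gives the KKT block system:
  [ Q   A^T ] [ x     ]   [-c ]
  [ A    0  ] [ lambda ] = [ b ]

Solving the linear system:
  x*      = (0.1538, -1, 0)
  lambda* = (7.1923, -7.2949)
  f(x*)   = 8.8462

x* = (0.1538, -1, 0), lambda* = (7.1923, -7.2949)


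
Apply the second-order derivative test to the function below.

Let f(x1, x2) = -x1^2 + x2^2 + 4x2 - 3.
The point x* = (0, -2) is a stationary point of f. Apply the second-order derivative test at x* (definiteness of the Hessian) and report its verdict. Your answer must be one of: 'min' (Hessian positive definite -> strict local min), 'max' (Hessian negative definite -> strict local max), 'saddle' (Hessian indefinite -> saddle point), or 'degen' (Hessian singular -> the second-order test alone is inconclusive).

Compute the Hessian H = grad^2 f:
  H = [[-2, 0], [0, 2]]
Verify stationarity: grad f(x*) = H x* + g = (0, 0).
Eigenvalues of H: -2, 2.
Eigenvalues have mixed signs, so H is indefinite -> x* is a saddle point.

saddle


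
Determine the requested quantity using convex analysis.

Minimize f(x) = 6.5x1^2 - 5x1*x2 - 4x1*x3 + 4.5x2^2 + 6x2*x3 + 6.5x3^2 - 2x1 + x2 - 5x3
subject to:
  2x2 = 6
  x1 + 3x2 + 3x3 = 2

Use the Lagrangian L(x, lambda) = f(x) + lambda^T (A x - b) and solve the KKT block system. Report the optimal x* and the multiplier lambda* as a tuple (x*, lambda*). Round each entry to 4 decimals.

Form the Lagrangian:
  L(x, lambda) = (1/2) x^T Q x + c^T x + lambda^T (A x - b)
Stationarity (grad_x L = 0): Q x + c + A^T lambda = 0.
Primal feasibility: A x = b.

This gives the KKT block system:
  [ Q   A^T ] [ x     ]   [-c ]
  [ A    0  ] [ lambda ] = [ b ]

Solving the linear system:
  x*      = (0.1104, 3, -2.3701)
  lambda* = (-15.7403, 6.0844)
  f(x*)   = 48.4513

x* = (0.1104, 3, -2.3701), lambda* = (-15.7403, 6.0844)


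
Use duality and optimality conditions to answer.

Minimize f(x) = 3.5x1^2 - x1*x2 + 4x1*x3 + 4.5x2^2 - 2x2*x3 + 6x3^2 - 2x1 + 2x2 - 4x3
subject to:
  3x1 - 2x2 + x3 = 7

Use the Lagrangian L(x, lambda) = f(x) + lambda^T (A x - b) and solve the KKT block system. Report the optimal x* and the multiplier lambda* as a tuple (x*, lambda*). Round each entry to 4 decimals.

Form the Lagrangian:
  L(x, lambda) = (1/2) x^T Q x + c^T x + lambda^T (A x - b)
Stationarity (grad_x L = 0): Q x + c + A^T lambda = 0.
Primal feasibility: A x = b.

This gives the KKT block system:
  [ Q   A^T ] [ x     ]   [-c ]
  [ A    0  ] [ lambda ] = [ b ]

Solving the linear system:
  x*      = (1.7935, -0.8609, -0.1022)
  lambda* = (-3.6687)
  f(x*)   = 10.3906

x* = (1.7935, -0.8609, -0.1022), lambda* = (-3.6687)


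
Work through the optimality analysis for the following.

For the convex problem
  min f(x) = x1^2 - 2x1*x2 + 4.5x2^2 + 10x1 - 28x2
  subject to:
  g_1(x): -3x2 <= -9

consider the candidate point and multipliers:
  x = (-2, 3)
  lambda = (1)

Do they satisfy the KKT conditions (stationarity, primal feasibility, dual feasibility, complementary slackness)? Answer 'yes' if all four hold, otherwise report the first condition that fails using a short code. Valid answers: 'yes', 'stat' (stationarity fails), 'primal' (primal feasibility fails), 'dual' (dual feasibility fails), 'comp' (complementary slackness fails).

Gradient of f: grad f(x) = Q x + c = (0, 3)
Constraint values g_i(x) = a_i^T x - b_i:
  g_1((-2, 3)) = 0
Stationarity residual: grad f(x) + sum_i lambda_i a_i = (0, 0)
  -> stationarity OK
Primal feasibility (all g_i <= 0): OK
Dual feasibility (all lambda_i >= 0): OK
Complementary slackness (lambda_i * g_i(x) = 0 for all i): OK

Verdict: yes, KKT holds.

yes


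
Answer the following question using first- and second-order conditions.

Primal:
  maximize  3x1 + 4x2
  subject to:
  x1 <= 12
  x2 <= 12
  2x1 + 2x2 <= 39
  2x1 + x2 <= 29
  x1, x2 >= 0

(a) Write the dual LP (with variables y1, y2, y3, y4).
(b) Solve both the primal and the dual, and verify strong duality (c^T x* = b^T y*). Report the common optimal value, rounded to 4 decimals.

The standard primal-dual pair for 'max c^T x s.t. A x <= b, x >= 0' is:
  Dual:  min b^T y  s.t.  A^T y >= c,  y >= 0.

So the dual LP is:
  minimize  12y1 + 12y2 + 39y3 + 29y4
  subject to:
    y1 + 2y3 + 2y4 >= 3
    y2 + 2y3 + y4 >= 4
    y1, y2, y3, y4 >= 0

Solving the primal: x* = (7.5, 12).
  primal value c^T x* = 70.5.
Solving the dual: y* = (0, 1, 1.5, 0).
  dual value b^T y* = 70.5.
Strong duality: c^T x* = b^T y*. Confirmed.

70.5


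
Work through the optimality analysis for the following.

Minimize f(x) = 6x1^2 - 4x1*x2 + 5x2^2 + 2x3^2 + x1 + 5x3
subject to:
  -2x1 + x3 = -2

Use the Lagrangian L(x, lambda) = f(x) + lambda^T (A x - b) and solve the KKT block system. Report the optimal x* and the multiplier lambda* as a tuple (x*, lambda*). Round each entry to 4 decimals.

Form the Lagrangian:
  L(x, lambda) = (1/2) x^T Q x + c^T x + lambda^T (A x - b)
Stationarity (grad_x L = 0): Q x + c + A^T lambda = 0.
Primal feasibility: A x = b.

This gives the KKT block system:
  [ Q   A^T ] [ x     ]   [-c ]
  [ A    0  ] [ lambda ] = [ b ]

Solving the linear system:
  x*      = (0.1894, 0.0758, -1.6212)
  lambda* = (1.4848)
  f(x*)   = -2.4735

x* = (0.1894, 0.0758, -1.6212), lambda* = (1.4848)


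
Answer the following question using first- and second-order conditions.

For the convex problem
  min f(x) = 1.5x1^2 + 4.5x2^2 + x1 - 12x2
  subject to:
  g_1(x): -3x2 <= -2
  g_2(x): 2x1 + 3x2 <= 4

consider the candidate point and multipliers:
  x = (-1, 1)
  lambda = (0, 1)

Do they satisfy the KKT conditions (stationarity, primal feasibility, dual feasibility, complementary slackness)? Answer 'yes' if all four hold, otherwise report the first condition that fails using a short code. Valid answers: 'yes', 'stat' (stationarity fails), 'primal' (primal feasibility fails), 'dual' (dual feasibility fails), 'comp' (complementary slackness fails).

Gradient of f: grad f(x) = Q x + c = (-2, -3)
Constraint values g_i(x) = a_i^T x - b_i:
  g_1((-1, 1)) = -1
  g_2((-1, 1)) = -3
Stationarity residual: grad f(x) + sum_i lambda_i a_i = (0, 0)
  -> stationarity OK
Primal feasibility (all g_i <= 0): OK
Dual feasibility (all lambda_i >= 0): OK
Complementary slackness (lambda_i * g_i(x) = 0 for all i): FAILS

Verdict: the first failing condition is complementary_slackness -> comp.

comp


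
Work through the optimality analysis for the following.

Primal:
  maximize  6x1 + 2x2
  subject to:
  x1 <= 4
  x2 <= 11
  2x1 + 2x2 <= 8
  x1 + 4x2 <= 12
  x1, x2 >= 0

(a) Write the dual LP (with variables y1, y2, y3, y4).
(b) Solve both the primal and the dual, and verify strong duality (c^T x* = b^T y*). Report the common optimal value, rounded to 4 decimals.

The standard primal-dual pair for 'max c^T x s.t. A x <= b, x >= 0' is:
  Dual:  min b^T y  s.t.  A^T y >= c,  y >= 0.

So the dual LP is:
  minimize  4y1 + 11y2 + 8y3 + 12y4
  subject to:
    y1 + 2y3 + y4 >= 6
    y2 + 2y3 + 4y4 >= 2
    y1, y2, y3, y4 >= 0

Solving the primal: x* = (4, 0).
  primal value c^T x* = 24.
Solving the dual: y* = (4, 0, 1, 0).
  dual value b^T y* = 24.
Strong duality: c^T x* = b^T y*. Confirmed.

24


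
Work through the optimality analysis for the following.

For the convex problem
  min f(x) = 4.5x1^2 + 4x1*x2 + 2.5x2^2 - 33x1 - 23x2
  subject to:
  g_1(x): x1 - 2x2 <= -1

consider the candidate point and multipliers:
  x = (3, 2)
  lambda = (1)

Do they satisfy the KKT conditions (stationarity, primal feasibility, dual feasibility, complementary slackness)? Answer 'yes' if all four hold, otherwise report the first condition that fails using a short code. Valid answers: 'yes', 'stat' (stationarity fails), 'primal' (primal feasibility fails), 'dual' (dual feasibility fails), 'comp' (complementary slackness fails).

Gradient of f: grad f(x) = Q x + c = (2, -1)
Constraint values g_i(x) = a_i^T x - b_i:
  g_1((3, 2)) = 0
Stationarity residual: grad f(x) + sum_i lambda_i a_i = (3, -3)
  -> stationarity FAILS
Primal feasibility (all g_i <= 0): OK
Dual feasibility (all lambda_i >= 0): OK
Complementary slackness (lambda_i * g_i(x) = 0 for all i): OK

Verdict: the first failing condition is stationarity -> stat.

stat


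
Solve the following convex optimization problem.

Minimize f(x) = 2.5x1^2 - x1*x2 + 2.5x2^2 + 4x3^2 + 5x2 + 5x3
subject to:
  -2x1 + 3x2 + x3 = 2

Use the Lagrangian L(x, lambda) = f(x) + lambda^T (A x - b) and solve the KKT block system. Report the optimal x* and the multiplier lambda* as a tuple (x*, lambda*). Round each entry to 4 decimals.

Form the Lagrangian:
  L(x, lambda) = (1/2) x^T Q x + c^T x + lambda^T (A x - b)
Stationarity (grad_x L = 0): Q x + c + A^T lambda = 0.
Primal feasibility: A x = b.

This gives the KKT block system:
  [ Q   A^T ] [ x     ]   [-c ]
  [ A    0  ] [ lambda ] = [ b ]

Solving the linear system:
  x*      = (-0.875, 0.1964, -0.3393)
  lambda* = (-2.2857)
  f(x*)   = 1.9286

x* = (-0.875, 0.1964, -0.3393), lambda* = (-2.2857)


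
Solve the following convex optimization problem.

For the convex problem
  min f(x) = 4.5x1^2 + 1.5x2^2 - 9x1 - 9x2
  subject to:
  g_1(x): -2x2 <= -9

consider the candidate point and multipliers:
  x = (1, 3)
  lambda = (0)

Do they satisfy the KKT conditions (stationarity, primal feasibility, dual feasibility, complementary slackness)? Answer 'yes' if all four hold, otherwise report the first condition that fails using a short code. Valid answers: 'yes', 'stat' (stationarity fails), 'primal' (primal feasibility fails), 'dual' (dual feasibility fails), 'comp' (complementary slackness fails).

Gradient of f: grad f(x) = Q x + c = (0, 0)
Constraint values g_i(x) = a_i^T x - b_i:
  g_1((1, 3)) = 3
Stationarity residual: grad f(x) + sum_i lambda_i a_i = (0, 0)
  -> stationarity OK
Primal feasibility (all g_i <= 0): FAILS
Dual feasibility (all lambda_i >= 0): OK
Complementary slackness (lambda_i * g_i(x) = 0 for all i): OK

Verdict: the first failing condition is primal_feasibility -> primal.

primal


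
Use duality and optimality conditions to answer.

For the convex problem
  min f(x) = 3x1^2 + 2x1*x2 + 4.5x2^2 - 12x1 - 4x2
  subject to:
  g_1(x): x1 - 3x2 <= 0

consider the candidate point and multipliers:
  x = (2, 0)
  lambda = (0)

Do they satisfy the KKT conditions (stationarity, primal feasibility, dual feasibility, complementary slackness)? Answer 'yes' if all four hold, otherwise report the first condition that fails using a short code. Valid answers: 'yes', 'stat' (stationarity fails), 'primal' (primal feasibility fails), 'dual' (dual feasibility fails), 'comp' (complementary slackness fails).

Gradient of f: grad f(x) = Q x + c = (0, 0)
Constraint values g_i(x) = a_i^T x - b_i:
  g_1((2, 0)) = 2
Stationarity residual: grad f(x) + sum_i lambda_i a_i = (0, 0)
  -> stationarity OK
Primal feasibility (all g_i <= 0): FAILS
Dual feasibility (all lambda_i >= 0): OK
Complementary slackness (lambda_i * g_i(x) = 0 for all i): OK

Verdict: the first failing condition is primal_feasibility -> primal.

primal


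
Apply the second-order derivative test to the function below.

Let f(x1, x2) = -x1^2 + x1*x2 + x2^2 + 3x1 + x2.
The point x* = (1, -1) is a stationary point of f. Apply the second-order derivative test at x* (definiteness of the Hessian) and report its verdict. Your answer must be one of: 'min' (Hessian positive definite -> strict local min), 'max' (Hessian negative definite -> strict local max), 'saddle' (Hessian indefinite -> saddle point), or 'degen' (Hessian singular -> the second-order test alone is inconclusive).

Compute the Hessian H = grad^2 f:
  H = [[-2, 1], [1, 2]]
Verify stationarity: grad f(x*) = H x* + g = (0, 0).
Eigenvalues of H: -2.2361, 2.2361.
Eigenvalues have mixed signs, so H is indefinite -> x* is a saddle point.

saddle


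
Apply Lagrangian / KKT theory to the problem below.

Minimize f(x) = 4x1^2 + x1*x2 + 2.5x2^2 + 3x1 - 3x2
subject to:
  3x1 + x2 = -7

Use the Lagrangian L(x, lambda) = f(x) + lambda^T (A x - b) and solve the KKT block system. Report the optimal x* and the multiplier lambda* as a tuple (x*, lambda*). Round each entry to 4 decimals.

Form the Lagrangian:
  L(x, lambda) = (1/2) x^T Q x + c^T x + lambda^T (A x - b)
Stationarity (grad_x L = 0): Q x + c + A^T lambda = 0.
Primal feasibility: A x = b.

This gives the KKT block system:
  [ Q   A^T ] [ x     ]   [-c ]
  [ A    0  ] [ lambda ] = [ b ]

Solving the linear system:
  x*      = (-2.3404, 0.0213)
  lambda* = (5.234)
  f(x*)   = 14.7766

x* = (-2.3404, 0.0213), lambda* = (5.234)


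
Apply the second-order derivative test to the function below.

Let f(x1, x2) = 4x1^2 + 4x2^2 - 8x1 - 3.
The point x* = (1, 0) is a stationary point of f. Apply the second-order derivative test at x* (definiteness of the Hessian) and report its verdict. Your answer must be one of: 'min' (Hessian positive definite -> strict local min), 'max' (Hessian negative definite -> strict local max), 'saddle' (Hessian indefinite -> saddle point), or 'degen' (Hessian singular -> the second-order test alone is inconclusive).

Compute the Hessian H = grad^2 f:
  H = [[8, 0], [0, 8]]
Verify stationarity: grad f(x*) = H x* + g = (0, 0).
Eigenvalues of H: 8, 8.
Both eigenvalues > 0, so H is positive definite -> x* is a strict local min.

min


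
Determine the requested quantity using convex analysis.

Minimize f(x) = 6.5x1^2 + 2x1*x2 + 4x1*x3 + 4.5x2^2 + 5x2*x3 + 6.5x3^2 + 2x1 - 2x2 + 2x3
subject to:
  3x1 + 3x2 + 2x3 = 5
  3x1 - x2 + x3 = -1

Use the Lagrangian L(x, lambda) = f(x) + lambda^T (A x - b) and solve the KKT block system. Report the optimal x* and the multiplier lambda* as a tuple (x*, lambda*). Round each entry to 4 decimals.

Form the Lagrangian:
  L(x, lambda) = (1/2) x^T Q x + c^T x + lambda^T (A x - b)
Stationarity (grad_x L = 0): Q x + c + A^T lambda = 0.
Primal feasibility: A x = b.

This gives the KKT block system:
  [ Q   A^T ] [ x     ]   [-c ]
  [ A    0  ] [ lambda ] = [ b ]

Solving the linear system:
  x*      = (0.3358, 1.6015, -0.4059)
  lambda* = (-3.4259, 0.7777)
  f(x*)   = 7.282

x* = (0.3358, 1.6015, -0.4059), lambda* = (-3.4259, 0.7777)
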